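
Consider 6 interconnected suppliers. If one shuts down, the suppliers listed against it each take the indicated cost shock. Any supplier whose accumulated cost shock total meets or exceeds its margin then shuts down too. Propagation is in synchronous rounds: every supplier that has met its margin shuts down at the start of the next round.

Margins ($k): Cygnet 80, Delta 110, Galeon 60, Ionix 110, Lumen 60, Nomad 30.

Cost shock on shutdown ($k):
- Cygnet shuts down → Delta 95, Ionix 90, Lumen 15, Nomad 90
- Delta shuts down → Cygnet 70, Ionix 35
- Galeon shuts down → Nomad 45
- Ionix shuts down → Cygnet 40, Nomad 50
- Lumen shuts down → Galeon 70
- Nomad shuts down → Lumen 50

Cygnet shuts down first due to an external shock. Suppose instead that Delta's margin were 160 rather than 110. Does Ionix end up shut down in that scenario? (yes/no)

With Delta's margin at 160:
Round 1 — Cygnet shuts down (initial).
  Delta: +95 → 95 < 160
  Ionix: +90 → 90 < 110
  Lumen: +15 → 15 < 60
  Nomad: +90 → 90 ≥ 30
Round 2 — Nomad shuts down.
  Lumen: +50 → 65 ≥ 60
Round 3 — Lumen shuts down.
  Galeon: +70 → 70 ≥ 60
Round 4 — Galeon shuts down.
No further shutdowns.

no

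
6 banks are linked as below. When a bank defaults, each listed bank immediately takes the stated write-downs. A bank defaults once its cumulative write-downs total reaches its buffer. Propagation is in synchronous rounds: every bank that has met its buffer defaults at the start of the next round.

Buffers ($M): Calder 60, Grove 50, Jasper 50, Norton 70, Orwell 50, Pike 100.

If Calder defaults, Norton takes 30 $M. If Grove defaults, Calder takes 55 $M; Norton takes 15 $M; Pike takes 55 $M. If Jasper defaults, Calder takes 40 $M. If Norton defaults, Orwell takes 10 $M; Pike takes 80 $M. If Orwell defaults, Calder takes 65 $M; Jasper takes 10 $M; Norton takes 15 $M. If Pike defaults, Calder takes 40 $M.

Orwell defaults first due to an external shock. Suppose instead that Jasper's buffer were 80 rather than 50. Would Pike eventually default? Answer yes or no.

With Jasper's buffer at 80:
Round 1 — Orwell defaults (initial).
  Calder: +65 → 65 ≥ 60
  Jasper: +10 → 10 < 80
  Norton: +15 → 15 < 70
Round 2 — Calder defaults.
  Norton: +30 → 45 < 70
No further defaults.

no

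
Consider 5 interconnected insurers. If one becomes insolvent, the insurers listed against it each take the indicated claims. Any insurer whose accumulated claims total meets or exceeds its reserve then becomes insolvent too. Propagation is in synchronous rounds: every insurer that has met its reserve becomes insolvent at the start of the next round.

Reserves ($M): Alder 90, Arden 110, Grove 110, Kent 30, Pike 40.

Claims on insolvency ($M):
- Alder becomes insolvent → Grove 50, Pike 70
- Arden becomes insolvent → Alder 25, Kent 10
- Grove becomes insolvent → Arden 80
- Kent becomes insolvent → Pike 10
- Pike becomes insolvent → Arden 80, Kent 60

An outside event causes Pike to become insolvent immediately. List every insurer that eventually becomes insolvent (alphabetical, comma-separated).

Kent, Pike

Round 1 — Pike becomes insolvent (initial).
  Arden: +80 → 80 < 110
  Kent: +60 → 60 ≥ 30
Round 2 — Kent becomes insolvent.
No further insolvencies.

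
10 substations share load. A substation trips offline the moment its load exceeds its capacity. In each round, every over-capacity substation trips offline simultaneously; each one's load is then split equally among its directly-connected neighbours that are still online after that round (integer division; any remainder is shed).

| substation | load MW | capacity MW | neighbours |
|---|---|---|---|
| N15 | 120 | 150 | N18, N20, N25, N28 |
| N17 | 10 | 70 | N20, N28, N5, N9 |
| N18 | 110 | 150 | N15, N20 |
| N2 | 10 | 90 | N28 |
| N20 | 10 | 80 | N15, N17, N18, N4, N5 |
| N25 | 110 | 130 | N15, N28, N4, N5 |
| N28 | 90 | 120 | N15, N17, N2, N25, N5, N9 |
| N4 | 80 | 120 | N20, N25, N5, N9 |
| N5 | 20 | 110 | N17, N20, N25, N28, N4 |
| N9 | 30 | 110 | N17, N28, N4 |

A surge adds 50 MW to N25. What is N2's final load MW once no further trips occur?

Round 1 — N25 at 160 > 130. N25 trips offline.
  N25 sheds 160 MW to N15, N28, N4, N5: 40 each.
    N15: 120+40 = 160 > 150
    N28: 90+40 = 130 > 120
    N4: 80+40 = 120 ≤ 120
    N5: 20+40 = 60 ≤ 110
Round 2 — N15, N28 trip offline.
  N15 sheds 160 MW to N18, N20: 80 each.
    N18: 110+80 = 190 > 150
    N20: 10+80 = 90 > 80
  N28 sheds 130 MW to N17, N2, N5, N9: 32 each (2 lost).
    N17: 10+32 = 42 ≤ 70
    N2: 10+32 = 42 ≤ 90
    N5: 60+32 = 92 ≤ 110
    N9: 30+32 = 62 ≤ 110
Round 3 — N18, N20 trip offline.
  N18 sheds 190 MW: no online neighbours, lost.
  N20 sheds 90 MW to N17, N4, N5: 30 each.
    N17: 42+30 = 72 > 70
    N4: 120+30 = 150 > 120
    N5: 92+30 = 122 > 110
Round 4 — N17, N4, N5 trip offline.
  N17 sheds 72 MW to N9: 72 each.
    N9: 62+72 = 134 > 110
  N4 sheds 150 MW to N9: 150 each.
    N9: 134+150 = 284 > 110
  N5 sheds 122 MW: no online neighbours, lost.
Round 5 — N9 trips offline.
  N9 sheds 284 MW: no online neighbours, lost.
No further trips.

42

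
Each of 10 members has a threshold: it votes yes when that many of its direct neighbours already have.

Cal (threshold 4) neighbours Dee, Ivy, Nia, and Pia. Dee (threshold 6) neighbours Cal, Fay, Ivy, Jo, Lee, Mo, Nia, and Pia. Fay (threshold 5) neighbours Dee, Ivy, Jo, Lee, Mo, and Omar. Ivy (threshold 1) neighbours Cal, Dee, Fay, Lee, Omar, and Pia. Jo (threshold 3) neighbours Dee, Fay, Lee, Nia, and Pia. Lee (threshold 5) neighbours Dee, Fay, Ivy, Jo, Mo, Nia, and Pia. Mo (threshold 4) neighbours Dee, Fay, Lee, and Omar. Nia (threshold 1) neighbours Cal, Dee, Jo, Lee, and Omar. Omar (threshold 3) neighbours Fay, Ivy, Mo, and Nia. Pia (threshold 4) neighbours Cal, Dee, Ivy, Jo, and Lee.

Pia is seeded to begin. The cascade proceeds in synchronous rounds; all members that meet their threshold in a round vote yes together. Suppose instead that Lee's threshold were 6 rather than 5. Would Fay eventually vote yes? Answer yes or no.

With Lee's threshold at 6:
Round 1 — Pia votes yes (initial).
Round 2 — checking thresholds:
  Cal: 1 of 4 neighbours < 4, not yet.
  Dee: 1 of 8 neighbours < 6, not yet.
  Ivy: 1 of 6 neighbours ≥ 1, votes yes.
  Jo: 1 of 5 neighbours < 3, not yet.
  Lee: 1 of 7 neighbours < 6, not yet.
Round 3 — no new yes votes; cascade stops.

no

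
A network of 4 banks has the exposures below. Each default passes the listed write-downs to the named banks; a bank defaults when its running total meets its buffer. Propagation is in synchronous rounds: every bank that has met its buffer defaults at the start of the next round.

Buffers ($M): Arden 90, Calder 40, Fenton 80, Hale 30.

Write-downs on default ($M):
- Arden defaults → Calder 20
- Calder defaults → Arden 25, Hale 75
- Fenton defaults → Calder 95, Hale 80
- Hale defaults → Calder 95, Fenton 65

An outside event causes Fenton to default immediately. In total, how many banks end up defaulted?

Round 1 — Fenton defaults (initial).
  Calder: +95 → 95 ≥ 40
  Hale: +80 → 80 ≥ 30
Round 2 — Calder, Hale default.
  Arden: +25 → 25 < 90
No further defaults.

3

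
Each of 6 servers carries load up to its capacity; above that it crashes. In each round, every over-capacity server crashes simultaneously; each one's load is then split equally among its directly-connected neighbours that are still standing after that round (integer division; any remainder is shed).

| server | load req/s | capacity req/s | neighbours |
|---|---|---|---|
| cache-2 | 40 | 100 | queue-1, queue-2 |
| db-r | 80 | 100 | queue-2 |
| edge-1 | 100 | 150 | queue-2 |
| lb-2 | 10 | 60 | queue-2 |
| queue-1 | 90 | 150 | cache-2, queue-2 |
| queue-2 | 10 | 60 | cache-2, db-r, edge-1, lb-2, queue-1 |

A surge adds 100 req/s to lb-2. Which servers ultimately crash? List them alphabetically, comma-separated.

db-r, lb-2, queue-2

Round 1 — lb-2 at 110 > 60. lb-2 crashes.
  lb-2 sheds 110 req/s to queue-2: 110 each.
    queue-2: 10+110 = 120 > 60
Round 2 — queue-2 crashes.
  queue-2 sheds 120 req/s to cache-2, db-r, edge-1, queue-1: 30 each.
    cache-2: 40+30 = 70 ≤ 100
    db-r: 80+30 = 110 > 100
    edge-1: 100+30 = 130 ≤ 150
    queue-1: 90+30 = 120 ≤ 150
Round 3 — db-r crashes.
  db-r sheds 110 req/s: no online neighbours, lost.
No further crashes.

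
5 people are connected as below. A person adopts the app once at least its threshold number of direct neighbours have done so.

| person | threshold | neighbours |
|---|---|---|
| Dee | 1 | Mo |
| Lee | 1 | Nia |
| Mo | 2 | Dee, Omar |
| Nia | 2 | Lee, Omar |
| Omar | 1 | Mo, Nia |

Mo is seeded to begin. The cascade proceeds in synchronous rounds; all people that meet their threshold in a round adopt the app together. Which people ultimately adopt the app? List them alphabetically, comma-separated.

Dee, Mo, Omar

Round 1 — Mo adopts the app (initial).
Round 2 — checking thresholds:
  Dee: 1 of 1 neighbours ≥ 1, adopts the app.
  Omar: 1 of 2 neighbours ≥ 1, adopts the app.
Round 3 — no new adoptions; cascade stops.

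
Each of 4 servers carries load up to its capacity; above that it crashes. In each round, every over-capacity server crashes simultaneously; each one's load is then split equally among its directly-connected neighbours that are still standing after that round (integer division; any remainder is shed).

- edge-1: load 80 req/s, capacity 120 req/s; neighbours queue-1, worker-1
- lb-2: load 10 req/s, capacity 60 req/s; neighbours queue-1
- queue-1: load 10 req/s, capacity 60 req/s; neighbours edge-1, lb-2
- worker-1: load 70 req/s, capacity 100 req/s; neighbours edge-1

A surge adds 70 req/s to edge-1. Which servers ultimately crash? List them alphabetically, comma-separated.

edge-1, lb-2, queue-1, worker-1

Round 1 — edge-1 at 150 > 120. edge-1 crashes.
  edge-1 sheds 150 req/s to queue-1, worker-1: 75 each.
    queue-1: 10+75 = 85 > 60
    worker-1: 70+75 = 145 > 100
Round 2 — queue-1, worker-1 crash.
  queue-1 sheds 85 req/s to lb-2: 85 each.
    lb-2: 10+85 = 95 > 60
  worker-1 sheds 145 req/s: no online neighbours, lost.
Round 3 — lb-2 crashes.
  lb-2 sheds 95 req/s: no online neighbours, lost.
No further crashes.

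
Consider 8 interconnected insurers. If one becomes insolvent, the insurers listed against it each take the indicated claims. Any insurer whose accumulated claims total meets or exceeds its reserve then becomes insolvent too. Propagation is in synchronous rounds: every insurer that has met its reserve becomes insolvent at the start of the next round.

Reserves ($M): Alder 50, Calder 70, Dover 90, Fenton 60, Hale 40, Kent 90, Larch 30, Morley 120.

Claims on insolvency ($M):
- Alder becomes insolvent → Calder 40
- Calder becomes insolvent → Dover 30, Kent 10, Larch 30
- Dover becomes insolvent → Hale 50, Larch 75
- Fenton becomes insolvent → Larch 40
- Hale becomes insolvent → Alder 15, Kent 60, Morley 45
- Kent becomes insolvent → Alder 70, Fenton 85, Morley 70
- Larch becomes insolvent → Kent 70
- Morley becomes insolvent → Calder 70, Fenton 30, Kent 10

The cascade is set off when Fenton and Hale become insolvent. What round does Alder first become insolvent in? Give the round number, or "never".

4

Round 1 — Fenton, Hale become insolvent (initial).
  Alder: +15 → 15 < 50
  Kent: +60 → 60 < 90
  Larch: +40 → 40 ≥ 30
  Morley: +45 → 45 < 120
Round 2 — Larch becomes insolvent.
  Kent: +70 → 130 ≥ 90
Round 3 — Kent becomes insolvent.
  Alder: +70 → 85 ≥ 50
  Morley: +70 → 115 < 120
Round 4 — Alder becomes insolvent.
  Calder: +40 → 40 < 70
No further insolvencies.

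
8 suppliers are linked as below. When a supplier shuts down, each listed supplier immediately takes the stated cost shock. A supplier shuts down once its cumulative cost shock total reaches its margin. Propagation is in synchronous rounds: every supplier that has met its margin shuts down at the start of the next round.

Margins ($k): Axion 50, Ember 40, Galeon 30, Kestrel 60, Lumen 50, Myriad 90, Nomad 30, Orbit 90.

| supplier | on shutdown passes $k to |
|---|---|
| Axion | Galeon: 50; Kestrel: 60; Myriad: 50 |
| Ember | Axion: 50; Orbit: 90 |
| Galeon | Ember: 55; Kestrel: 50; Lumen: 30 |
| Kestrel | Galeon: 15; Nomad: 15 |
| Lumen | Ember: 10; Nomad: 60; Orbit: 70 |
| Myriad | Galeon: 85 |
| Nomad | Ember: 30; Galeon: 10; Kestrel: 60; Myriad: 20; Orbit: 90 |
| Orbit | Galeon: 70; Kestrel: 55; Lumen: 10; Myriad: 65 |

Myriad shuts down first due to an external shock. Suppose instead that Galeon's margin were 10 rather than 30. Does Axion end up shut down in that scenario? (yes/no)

With Galeon's margin at 10:
Round 1 — Myriad shuts down (initial).
  Galeon: +85 → 85 ≥ 10
Round 2 — Galeon shuts down.
  Ember: +55 → 55 ≥ 40
  Kestrel: +50 → 50 < 60
  Lumen: +30 → 30 < 50
Round 3 — Ember shuts down.
  Axion: +50 → 50 ≥ 50
  Orbit: +90 → 90 ≥ 90
Round 4 — Axion, Orbit shut down.
  Kestrel: +60+55 → 165 ≥ 60
  Lumen: +10 → 40 < 50
Round 5 — Kestrel shuts down.
  Nomad: +15 → 15 < 30
No further shutdowns.

yes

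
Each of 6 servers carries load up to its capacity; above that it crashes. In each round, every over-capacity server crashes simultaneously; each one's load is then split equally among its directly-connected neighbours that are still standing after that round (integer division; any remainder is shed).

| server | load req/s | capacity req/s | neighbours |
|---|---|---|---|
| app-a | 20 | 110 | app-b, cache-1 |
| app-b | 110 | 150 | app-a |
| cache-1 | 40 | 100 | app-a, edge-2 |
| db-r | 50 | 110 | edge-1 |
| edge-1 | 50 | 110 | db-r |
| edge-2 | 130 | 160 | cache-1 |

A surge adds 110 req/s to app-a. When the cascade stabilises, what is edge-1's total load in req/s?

Round 1 — app-a at 130 > 110. app-a crashes.
  app-a sheds 130 req/s to app-b, cache-1: 65 each.
    app-b: 110+65 = 175 > 150
    cache-1: 40+65 = 105 > 100
Round 2 — app-b, cache-1 crash.
  app-b sheds 175 req/s: no online neighbours, lost.
  cache-1 sheds 105 req/s to edge-2: 105 each.
    edge-2: 130+105 = 235 > 160
Round 3 — edge-2 crashes.
  edge-2 sheds 235 req/s: no online neighbours, lost.
No further crashes.

50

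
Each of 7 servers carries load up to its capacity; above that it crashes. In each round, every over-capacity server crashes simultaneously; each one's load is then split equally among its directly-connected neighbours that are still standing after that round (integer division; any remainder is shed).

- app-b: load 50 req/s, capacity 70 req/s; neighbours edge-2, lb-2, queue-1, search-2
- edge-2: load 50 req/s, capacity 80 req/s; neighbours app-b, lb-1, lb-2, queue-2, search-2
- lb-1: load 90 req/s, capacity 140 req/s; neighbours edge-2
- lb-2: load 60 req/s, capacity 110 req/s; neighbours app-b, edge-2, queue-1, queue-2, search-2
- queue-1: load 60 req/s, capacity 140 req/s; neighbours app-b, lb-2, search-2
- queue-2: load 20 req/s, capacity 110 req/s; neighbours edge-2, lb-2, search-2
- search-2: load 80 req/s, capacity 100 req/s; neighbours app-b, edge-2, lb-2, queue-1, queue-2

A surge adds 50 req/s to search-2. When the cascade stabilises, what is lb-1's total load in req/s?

Round 1 — search-2 at 130 > 100. search-2 crashes.
  search-2 sheds 130 req/s to app-b, edge-2, lb-2, queue-1, queue-2: 26 each.
    app-b: 50+26 = 76 > 70
    edge-2: 50+26 = 76 ≤ 80
    lb-2: 60+26 = 86 ≤ 110
    queue-1: 60+26 = 86 ≤ 140
    queue-2: 20+26 = 46 ≤ 110
Round 2 — app-b crashes.
  app-b sheds 76 req/s to edge-2, lb-2, queue-1: 25 each (1 lost).
    edge-2: 76+25 = 101 > 80
    lb-2: 86+25 = 111 > 110
    queue-1: 86+25 = 111 ≤ 140
Round 3 — edge-2, lb-2 crash.
  edge-2 sheds 101 req/s to lb-1, queue-2: 50 each (1 lost).
    lb-1: 90+50 = 140 ≤ 140
    queue-2: 46+50 = 96 ≤ 110
  lb-2 sheds 111 req/s to queue-1, queue-2: 55 each (1 lost).
    queue-1: 111+55 = 166 > 140
    queue-2: 96+55 = 151 > 110
Round 4 — queue-1, queue-2 crash.
  queue-1 sheds 166 req/s: no online neighbours, lost.
  queue-2 sheds 151 req/s: no online neighbours, lost.
No further crashes.

140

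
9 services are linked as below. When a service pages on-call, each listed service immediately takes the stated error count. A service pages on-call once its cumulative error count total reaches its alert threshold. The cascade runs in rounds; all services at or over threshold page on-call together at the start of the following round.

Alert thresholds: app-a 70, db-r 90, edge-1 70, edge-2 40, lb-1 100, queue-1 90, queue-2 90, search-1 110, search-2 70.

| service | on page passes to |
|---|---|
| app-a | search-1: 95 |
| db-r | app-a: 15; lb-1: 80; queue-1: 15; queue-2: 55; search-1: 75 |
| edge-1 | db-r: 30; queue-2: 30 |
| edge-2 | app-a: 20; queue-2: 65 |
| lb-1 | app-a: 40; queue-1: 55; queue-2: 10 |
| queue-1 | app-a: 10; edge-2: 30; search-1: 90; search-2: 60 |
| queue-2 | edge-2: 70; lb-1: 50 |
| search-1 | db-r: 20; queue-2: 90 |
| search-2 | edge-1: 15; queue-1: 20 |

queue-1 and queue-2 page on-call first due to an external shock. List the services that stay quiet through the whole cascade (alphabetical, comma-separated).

Round 1 — queue-1, queue-2 page on-call (initial).
  app-a: +10 → 10 < 70
  edge-2: +30+70 → 100 ≥ 40
  lb-1: +50 → 50 < 100
  search-1: +90 → 90 < 110
  search-2: +60 → 60 < 70
Round 2 — edge-2 pages on-call.
  app-a: +20 → 30 < 70
No further pages.

app-a, db-r, edge-1, lb-1, search-1, search-2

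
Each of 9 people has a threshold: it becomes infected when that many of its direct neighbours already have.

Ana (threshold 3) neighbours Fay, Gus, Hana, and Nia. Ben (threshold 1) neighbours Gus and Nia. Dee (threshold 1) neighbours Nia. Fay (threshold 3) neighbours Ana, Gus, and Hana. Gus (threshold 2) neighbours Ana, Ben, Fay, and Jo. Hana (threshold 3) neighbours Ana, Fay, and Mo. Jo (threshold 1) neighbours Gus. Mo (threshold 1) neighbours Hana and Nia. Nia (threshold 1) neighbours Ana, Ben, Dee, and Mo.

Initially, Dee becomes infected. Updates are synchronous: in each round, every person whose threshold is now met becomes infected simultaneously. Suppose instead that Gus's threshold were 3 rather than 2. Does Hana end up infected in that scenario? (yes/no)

no

With Gus's threshold at 3:
Round 1 — Dee becomes infected (initial).
Round 2 — checking thresholds:
  Nia: 1 of 4 neighbours ≥ 1, becomes infected.
Round 3 — checking thresholds:
  Ana: 1 of 4 neighbours < 3, holds.
  Ben: 1 of 2 neighbours ≥ 1, becomes infected.
  Mo: 1 of 2 neighbours ≥ 1, becomes infected.
Round 4 — no new infections; cascade stops.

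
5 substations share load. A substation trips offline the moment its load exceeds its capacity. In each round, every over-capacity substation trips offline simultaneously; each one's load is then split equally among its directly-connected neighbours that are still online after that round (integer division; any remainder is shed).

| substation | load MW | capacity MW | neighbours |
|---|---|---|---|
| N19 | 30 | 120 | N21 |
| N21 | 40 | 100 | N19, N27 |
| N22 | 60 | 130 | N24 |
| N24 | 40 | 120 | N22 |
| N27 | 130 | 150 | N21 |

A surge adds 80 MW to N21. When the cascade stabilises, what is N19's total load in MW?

90

Round 1 — N21 at 120 > 100. N21 trips offline.
  N21 sheds 120 MW to N19, N27: 60 each.
    N19: 30+60 = 90 ≤ 120
    N27: 130+60 = 190 > 150
Round 2 — N27 trips offline.
  N27 sheds 190 MW: no online neighbours, lost.
No further trips.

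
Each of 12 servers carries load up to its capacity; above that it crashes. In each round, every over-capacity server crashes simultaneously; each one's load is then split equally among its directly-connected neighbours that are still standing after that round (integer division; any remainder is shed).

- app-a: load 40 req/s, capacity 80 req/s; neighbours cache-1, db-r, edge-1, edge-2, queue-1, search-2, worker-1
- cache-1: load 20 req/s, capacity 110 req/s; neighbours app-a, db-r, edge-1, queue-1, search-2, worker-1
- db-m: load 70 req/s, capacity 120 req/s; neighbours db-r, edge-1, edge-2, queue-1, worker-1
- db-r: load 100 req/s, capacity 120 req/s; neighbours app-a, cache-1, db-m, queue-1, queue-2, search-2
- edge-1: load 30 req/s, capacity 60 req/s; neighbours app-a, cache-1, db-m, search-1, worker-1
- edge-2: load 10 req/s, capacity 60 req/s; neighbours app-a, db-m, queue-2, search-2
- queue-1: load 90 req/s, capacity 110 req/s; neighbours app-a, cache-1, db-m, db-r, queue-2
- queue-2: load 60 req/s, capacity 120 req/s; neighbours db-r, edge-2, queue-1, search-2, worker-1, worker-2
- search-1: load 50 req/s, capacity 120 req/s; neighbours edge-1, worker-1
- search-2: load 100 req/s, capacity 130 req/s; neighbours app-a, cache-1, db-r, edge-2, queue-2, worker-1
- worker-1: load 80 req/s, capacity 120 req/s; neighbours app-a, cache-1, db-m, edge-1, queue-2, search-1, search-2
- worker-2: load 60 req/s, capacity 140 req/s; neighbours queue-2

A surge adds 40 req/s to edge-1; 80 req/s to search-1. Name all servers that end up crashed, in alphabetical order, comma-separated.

app-a, cache-1, db-m, db-r, edge-1, edge-2, queue-1, queue-2, search-1, search-2, worker-1, worker-2

Round 1 — edge-1 at 70 > 60; search-1 at 130 > 120. edge-1, search-1 crash.
  edge-1 sheds 70 req/s to app-a, cache-1, db-m, worker-1: 17 each (2 lost).
    app-a: 40+17 = 57 ≤ 80
    cache-1: 20+17 = 37 ≤ 110
    db-m: 70+17 = 87 ≤ 120
    worker-1: 80+17 = 97 ≤ 120
  search-1 sheds 130 req/s to worker-1: 130 each.
    worker-1: 97+130 = 227 > 120
Round 2 — worker-1 crashes.
  worker-1 sheds 227 req/s to app-a, cache-1, db-m, queue-2, search-2: 45 each (2 lost).
    app-a: 57+45 = 102 > 80
    cache-1: 37+45 = 82 ≤ 110
    db-m: 87+45 = 132 > 120
    queue-2: 60+45 = 105 ≤ 120
    search-2: 100+45 = 145 > 130
Round 3 — app-a, db-m, search-2 crash.
  app-a sheds 102 req/s to cache-1, db-r, edge-2, queue-1: 25 each (2 lost).
    cache-1: 82+25 = 107 ≤ 110
    db-r: 100+25 = 125 > 120
    edge-2: 10+25 = 35 ≤ 60
    queue-1: 90+25 = 115 > 110
  db-m sheds 132 req/s to db-r, edge-2, queue-1: 44 each.
    db-r: 125+44 = 169 > 120
    edge-2: 35+44 = 79 > 60
    queue-1: 115+44 = 159 > 110
  search-2 sheds 145 req/s to cache-1, db-r, edge-2, queue-2: 36 each (1 lost).
    cache-1: 107+36 = 143 > 110
    db-r: 169+36 = 205 > 120
    edge-2: 79+36 = 115 > 60
    queue-2: 105+36 = 141 > 120
Round 4 — cache-1, db-r, edge-2, queue-1, queue-2 crash.
  cache-1 sheds 143 req/s: no online neighbours, lost.
  db-r sheds 205 req/s: no online neighbours, lost.
  edge-2 sheds 115 req/s: no online neighbours, lost.
  queue-1 sheds 159 req/s: no online neighbours, lost.
  queue-2 sheds 141 req/s to worker-2: 141 each.
    worker-2: 60+141 = 201 > 140
Round 5 — worker-2 crashes.
  worker-2 sheds 201 req/s: no online neighbours, lost.
No further crashes.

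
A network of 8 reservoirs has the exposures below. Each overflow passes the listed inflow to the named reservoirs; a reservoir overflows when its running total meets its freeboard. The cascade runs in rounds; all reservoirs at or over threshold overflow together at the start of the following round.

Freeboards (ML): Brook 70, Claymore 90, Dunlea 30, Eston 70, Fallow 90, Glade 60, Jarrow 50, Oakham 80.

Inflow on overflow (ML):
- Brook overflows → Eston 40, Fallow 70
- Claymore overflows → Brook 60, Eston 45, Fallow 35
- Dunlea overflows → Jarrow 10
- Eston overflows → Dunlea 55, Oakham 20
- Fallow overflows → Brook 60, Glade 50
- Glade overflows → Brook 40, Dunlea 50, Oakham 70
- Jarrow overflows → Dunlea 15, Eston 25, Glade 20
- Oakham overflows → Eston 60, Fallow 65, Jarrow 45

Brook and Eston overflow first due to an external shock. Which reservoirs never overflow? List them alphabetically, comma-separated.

Round 1 — Brook, Eston overflow (initial).
  Dunlea: +55 → 55 ≥ 30
  Fallow: +70 → 70 < 90
  Oakham: +20 → 20 < 80
Round 2 — Dunlea overflows.
  Jarrow: +10 → 10 < 50
No further overflows.

Claymore, Fallow, Glade, Jarrow, Oakham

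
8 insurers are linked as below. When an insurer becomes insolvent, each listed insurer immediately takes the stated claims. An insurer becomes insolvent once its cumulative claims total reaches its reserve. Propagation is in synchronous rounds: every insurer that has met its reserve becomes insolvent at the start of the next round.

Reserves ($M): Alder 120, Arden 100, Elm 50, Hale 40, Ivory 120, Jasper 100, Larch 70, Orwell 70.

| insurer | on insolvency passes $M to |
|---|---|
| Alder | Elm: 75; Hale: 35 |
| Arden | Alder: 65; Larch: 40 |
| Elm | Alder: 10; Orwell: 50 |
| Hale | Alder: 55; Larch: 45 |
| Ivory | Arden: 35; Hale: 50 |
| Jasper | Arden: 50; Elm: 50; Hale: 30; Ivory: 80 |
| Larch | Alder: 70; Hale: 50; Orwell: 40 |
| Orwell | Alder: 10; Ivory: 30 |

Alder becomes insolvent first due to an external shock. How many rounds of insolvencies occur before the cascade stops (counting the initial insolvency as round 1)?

2

Round 1 — Alder becomes insolvent (initial).
  Elm: +75 → 75 ≥ 50
  Hale: +35 → 35 < 40
Round 2 — Elm becomes insolvent.
  Orwell: +50 → 50 < 70
No further insolvencies.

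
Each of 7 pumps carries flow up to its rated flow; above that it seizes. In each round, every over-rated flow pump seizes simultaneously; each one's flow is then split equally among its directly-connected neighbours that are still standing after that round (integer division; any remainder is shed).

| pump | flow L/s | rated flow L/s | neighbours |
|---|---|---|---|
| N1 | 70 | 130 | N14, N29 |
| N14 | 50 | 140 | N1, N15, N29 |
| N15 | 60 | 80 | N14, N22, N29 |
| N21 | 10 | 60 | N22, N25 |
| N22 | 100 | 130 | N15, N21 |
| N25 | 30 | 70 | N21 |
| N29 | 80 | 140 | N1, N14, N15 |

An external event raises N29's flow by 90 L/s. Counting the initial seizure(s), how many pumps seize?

7

Round 1 — N29 at 170 > 140. N29 seizes.
  N29 sheds 170 L/s to N1, N14, N15: 56 each (2 lost).
    N1: 70+56 = 126 ≤ 130
    N14: 50+56 = 106 ≤ 140
    N15: 60+56 = 116 > 80
Round 2 — N15 seizes.
  N15 sheds 116 L/s to N14, N22: 58 each.
    N14: 106+58 = 164 > 140
    N22: 100+58 = 158 > 130
Round 3 — N14, N22 seize.
  N14 sheds 164 L/s to N1: 164 each.
    N1: 126+164 = 290 > 130
  N22 sheds 158 L/s to N21: 158 each.
    N21: 10+158 = 168 > 60
Round 4 — N1, N21 seize.
  N1 sheds 290 L/s: no online neighbours, lost.
  N21 sheds 168 L/s to N25: 168 each.
    N25: 30+168 = 198 > 70
Round 5 — N25 seizes.
  N25 sheds 198 L/s: no online neighbours, lost.
No further seizures.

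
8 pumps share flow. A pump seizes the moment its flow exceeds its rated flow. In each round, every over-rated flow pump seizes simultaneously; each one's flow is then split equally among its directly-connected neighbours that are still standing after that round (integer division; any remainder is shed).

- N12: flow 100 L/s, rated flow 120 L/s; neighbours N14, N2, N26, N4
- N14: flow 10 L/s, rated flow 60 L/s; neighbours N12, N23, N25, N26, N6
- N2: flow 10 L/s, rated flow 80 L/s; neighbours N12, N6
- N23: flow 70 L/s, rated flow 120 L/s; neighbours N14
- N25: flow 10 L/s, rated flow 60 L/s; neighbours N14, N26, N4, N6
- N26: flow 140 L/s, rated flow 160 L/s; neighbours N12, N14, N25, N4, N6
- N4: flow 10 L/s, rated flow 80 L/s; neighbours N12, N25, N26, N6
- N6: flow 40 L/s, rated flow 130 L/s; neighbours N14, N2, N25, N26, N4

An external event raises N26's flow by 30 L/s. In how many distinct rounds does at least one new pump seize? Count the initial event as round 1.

Round 1 — N26 at 170 > 160. N26 seizes.
  N26 sheds 170 L/s to N12, N14, N25, N4, N6: 34 each.
    N12: 100+34 = 134 > 120
    N14: 10+34 = 44 ≤ 60
    N25: 10+34 = 44 ≤ 60
    N4: 10+34 = 44 ≤ 80
    N6: 40+34 = 74 ≤ 130
Round 2 — N12 seizes.
  N12 sheds 134 L/s to N14, N2, N4: 44 each (2 lost).
    N14: 44+44 = 88 > 60
    N2: 10+44 = 54 ≤ 80
    N4: 44+44 = 88 > 80
Round 3 — N14, N4 seize.
  N14 sheds 88 L/s to N23, N25, N6: 29 each (1 lost).
    N23: 70+29 = 99 ≤ 120
    N25: 44+29 = 73 > 60
    N6: 74+29 = 103 ≤ 130
  N4 sheds 88 L/s to N25, N6: 44 each.
    N25: 73+44 = 117 > 60
    N6: 103+44 = 147 > 130
Round 4 — N25, N6 seize.
  N25 sheds 117 L/s: no online neighbours, lost.
  N6 sheds 147 L/s to N2: 147 each.
    N2: 54+147 = 201 > 80
Round 5 — N2 seizes.
  N2 sheds 201 L/s: no online neighbours, lost.
No further seizures.

5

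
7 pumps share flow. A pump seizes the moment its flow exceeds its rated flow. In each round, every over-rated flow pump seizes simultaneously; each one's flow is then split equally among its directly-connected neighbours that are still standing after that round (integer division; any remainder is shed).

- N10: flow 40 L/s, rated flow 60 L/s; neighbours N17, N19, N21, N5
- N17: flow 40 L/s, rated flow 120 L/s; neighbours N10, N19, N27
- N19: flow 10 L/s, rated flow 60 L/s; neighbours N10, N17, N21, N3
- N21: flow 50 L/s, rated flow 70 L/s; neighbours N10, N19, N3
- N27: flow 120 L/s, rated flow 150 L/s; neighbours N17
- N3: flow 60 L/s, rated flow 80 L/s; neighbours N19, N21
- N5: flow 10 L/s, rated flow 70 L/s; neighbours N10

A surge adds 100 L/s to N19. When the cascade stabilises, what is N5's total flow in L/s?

Round 1 — N19 at 110 > 60. N19 seizes.
  N19 sheds 110 L/s to N10, N17, N21, N3: 27 each (2 lost).
    N10: 40+27 = 67 > 60
    N17: 40+27 = 67 ≤ 120
    N21: 50+27 = 77 > 70
    N3: 60+27 = 87 > 80
Round 2 — N10, N21, N3 seize.
  N10 sheds 67 L/s to N17, N5: 33 each (1 lost).
    N17: 67+33 = 100 ≤ 120
    N5: 10+33 = 43 ≤ 70
  N21 sheds 77 L/s: no online neighbours, lost.
  N3 sheds 87 L/s: no online neighbours, lost.
No further seizures.

43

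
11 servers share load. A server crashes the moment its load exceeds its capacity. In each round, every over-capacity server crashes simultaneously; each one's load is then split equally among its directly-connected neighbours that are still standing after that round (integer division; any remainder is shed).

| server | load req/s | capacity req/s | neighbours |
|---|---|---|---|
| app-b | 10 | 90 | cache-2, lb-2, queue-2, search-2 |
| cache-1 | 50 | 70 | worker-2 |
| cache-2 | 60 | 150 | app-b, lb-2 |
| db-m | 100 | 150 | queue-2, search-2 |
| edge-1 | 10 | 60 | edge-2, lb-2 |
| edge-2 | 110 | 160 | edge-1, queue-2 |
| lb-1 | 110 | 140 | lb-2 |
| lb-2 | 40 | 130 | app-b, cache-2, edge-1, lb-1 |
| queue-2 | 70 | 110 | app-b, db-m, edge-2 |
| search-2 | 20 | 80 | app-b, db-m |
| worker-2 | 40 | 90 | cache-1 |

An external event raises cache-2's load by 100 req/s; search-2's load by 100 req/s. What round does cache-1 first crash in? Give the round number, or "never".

Round 1 — cache-2 at 160 > 150; search-2 at 120 > 80. cache-2, search-2 crash.
  cache-2 sheds 160 req/s to app-b, lb-2: 80 each.
    app-b: 10+80 = 90 ≤ 90
    lb-2: 40+80 = 120 ≤ 130
  search-2 sheds 120 req/s to app-b, db-m: 60 each.
    app-b: 90+60 = 150 > 90
    db-m: 100+60 = 160 > 150
Round 2 — app-b, db-m crash.
  app-b sheds 150 req/s to lb-2, queue-2: 75 each.
    lb-2: 120+75 = 195 > 130
    queue-2: 70+75 = 145 > 110
  db-m sheds 160 req/s to queue-2: 160 each.
    queue-2: 145+160 = 305 > 110
Round 3 — lb-2, queue-2 crash.
  lb-2 sheds 195 req/s to edge-1, lb-1: 97 each (1 lost).
    edge-1: 10+97 = 107 > 60
    lb-1: 110+97 = 207 > 140
  queue-2 sheds 305 req/s to edge-2: 305 each.
    edge-2: 110+305 = 415 > 160
Round 4 — edge-1, edge-2, lb-1 crash.
  edge-1 sheds 107 req/s: no online neighbours, lost.
  edge-2 sheds 415 req/s: no online neighbours, lost.
  lb-1 sheds 207 req/s: no online neighbours, lost.
No further crashes.

never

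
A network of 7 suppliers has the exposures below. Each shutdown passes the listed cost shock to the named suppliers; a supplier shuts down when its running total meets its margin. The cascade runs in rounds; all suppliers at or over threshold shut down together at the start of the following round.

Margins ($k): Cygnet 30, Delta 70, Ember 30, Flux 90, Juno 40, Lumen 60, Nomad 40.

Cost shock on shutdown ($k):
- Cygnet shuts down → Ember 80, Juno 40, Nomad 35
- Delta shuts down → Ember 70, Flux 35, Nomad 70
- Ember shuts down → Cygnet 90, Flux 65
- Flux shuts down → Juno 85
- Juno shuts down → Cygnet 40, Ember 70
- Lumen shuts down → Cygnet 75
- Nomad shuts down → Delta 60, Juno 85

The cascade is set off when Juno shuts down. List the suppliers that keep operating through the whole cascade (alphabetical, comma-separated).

Round 1 — Juno shuts down (initial).
  Cygnet: +40 → 40 ≥ 30
  Ember: +70 → 70 ≥ 30
Round 2 — Cygnet, Ember shut down.
  Flux: +65 → 65 < 90
  Nomad: +35 → 35 < 40
No further shutdowns.

Delta, Flux, Lumen, Nomad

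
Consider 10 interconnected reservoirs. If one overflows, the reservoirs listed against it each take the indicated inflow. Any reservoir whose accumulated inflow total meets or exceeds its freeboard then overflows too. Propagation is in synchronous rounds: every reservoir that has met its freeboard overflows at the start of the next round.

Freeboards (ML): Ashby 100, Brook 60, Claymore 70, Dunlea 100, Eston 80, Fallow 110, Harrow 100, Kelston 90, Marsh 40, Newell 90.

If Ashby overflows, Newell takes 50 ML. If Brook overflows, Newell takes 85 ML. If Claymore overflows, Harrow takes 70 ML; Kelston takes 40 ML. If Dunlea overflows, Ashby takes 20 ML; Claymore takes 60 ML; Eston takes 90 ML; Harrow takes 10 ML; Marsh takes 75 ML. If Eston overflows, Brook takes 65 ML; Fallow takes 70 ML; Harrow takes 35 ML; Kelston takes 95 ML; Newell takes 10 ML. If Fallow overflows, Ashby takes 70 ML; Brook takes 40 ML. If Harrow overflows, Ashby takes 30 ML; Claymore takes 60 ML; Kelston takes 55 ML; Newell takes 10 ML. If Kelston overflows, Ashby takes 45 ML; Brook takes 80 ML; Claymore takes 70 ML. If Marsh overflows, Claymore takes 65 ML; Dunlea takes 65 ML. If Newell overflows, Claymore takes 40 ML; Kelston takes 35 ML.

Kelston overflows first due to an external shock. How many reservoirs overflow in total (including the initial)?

Round 1 — Kelston overflows (initial).
  Ashby: +45 → 45 < 100
  Brook: +80 → 80 ≥ 60
  Claymore: +70 → 70 ≥ 70
Round 2 — Brook, Claymore overflow.
  Harrow: +70 → 70 < 100
  Newell: +85 → 85 < 90
No further overflows.

3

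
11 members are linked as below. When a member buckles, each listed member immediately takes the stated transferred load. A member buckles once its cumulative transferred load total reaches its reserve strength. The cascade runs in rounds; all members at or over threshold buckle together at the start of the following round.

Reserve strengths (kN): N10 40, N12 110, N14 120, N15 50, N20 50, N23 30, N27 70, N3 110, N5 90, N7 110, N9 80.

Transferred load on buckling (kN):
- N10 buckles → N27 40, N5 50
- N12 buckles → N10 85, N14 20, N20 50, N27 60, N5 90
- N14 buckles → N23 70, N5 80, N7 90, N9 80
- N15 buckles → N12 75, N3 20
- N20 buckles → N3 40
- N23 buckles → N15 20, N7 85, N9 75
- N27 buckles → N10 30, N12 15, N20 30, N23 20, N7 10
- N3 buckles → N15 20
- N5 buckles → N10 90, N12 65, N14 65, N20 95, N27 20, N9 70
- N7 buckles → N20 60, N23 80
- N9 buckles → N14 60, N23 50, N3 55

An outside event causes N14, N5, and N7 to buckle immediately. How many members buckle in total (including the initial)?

Round 1 — N14, N5, N7 buckle (initial).
  N10: +90 → 90 ≥ 40
  N12: +65 → 65 < 110
  N20: +95+60 → 155 ≥ 50
  N23: +70+80 → 150 ≥ 30
  N27: +20 → 20 < 70
  N9: +80+70 → 150 ≥ 80
Round 2 — N10, N20, N23, N9 buckle.
  N15: +20 → 20 < 50
  N27: +40 → 60 < 70
  N3: +40+55 → 95 < 110
No further bucklings.

7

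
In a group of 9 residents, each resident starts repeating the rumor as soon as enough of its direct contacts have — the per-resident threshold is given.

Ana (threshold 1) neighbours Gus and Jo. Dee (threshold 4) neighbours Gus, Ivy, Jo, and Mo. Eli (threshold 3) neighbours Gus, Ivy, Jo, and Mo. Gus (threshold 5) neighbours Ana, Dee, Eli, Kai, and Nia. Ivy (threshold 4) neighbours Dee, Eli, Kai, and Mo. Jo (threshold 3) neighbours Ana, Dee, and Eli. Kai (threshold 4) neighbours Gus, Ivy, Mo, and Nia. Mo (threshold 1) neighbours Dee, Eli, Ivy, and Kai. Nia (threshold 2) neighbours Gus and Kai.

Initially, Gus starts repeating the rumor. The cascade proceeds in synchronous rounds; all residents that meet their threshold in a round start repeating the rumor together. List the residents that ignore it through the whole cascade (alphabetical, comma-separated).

Dee, Eli, Ivy, Jo, Kai, Mo, Nia

Round 1 — Gus starts repeating the rumor (initial).
Round 2 — checking thresholds:
  Ana: 1 of 2 neighbours ≥ 1, starts repeating the rumor.
  Dee: 1 of 4 neighbours < 4, holds.
  Eli: 1 of 4 neighbours < 3, holds.
  Kai: 1 of 4 neighbours < 4, holds.
  Nia: 1 of 2 neighbours < 2, holds.
Round 3 — no new spreads; cascade stops.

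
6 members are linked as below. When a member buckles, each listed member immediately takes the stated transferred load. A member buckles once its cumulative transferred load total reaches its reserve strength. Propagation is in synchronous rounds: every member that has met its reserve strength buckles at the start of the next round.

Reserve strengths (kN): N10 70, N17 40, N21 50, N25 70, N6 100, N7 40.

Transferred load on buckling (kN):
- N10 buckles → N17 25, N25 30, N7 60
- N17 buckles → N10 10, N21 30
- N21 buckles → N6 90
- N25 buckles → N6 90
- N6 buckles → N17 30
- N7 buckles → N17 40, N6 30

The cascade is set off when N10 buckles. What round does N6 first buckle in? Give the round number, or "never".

never

Round 1 — N10 buckles (initial).
  N17: +25 → 25 < 40
  N25: +30 → 30 < 70
  N7: +60 → 60 ≥ 40
Round 2 — N7 buckles.
  N17: +40 → 65 ≥ 40
  N6: +30 → 30 < 100
Round 3 — N17 buckles.
  N21: +30 → 30 < 50
No further bucklings.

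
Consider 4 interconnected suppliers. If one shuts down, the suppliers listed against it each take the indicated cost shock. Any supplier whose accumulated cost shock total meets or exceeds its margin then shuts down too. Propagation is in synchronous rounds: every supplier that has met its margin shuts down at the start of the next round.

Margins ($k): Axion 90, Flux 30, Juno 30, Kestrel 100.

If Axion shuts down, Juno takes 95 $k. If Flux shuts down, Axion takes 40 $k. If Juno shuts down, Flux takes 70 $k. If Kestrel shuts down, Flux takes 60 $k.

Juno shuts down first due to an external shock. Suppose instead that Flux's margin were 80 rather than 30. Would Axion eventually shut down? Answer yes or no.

With Flux's margin at 80:
Round 1 — Juno shuts down (initial).
  Flux: +70 → 70 < 80
No further shutdowns.

no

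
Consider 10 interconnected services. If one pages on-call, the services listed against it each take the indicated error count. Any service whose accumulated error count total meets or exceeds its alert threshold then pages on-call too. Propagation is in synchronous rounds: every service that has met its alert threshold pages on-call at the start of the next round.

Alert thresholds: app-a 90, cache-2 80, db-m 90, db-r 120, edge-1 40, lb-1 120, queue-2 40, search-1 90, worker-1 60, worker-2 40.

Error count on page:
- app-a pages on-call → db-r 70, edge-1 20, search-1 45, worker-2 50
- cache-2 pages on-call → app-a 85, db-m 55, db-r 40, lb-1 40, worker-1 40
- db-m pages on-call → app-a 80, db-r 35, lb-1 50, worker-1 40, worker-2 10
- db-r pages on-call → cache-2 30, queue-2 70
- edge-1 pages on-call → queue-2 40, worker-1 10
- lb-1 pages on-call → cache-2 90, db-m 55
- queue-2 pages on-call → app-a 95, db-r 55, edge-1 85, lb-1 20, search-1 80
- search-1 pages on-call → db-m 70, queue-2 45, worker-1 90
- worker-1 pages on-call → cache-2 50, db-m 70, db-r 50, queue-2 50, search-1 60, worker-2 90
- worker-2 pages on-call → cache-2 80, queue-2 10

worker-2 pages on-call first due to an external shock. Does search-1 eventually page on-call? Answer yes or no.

Round 1 — worker-2 pages on-call (initial).
  cache-2: +80 → 80 ≥ 80
  queue-2: +10 → 10 < 40
Round 2 — cache-2 pages on-call.
  app-a: +85 → 85 < 90
  db-m: +55 → 55 < 90
  db-r: +40 → 40 < 120
  lb-1: +40 → 40 < 120
  worker-1: +40 → 40 < 60
No further pages.

no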